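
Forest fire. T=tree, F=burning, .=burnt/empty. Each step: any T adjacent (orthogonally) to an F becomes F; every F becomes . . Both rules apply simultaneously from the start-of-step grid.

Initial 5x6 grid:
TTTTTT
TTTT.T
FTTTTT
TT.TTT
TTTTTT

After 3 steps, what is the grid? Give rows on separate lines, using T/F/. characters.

Step 1: 3 trees catch fire, 1 burn out
  TTTTTT
  FTTT.T
  .FTTTT
  FT.TTT
  TTTTTT
Step 2: 5 trees catch fire, 3 burn out
  FTTTTT
  .FTT.T
  ..FTTT
  .F.TTT
  FTTTTT
Step 3: 4 trees catch fire, 5 burn out
  .FTTTT
  ..FT.T
  ...FTT
  ...TTT
  .FTTTT

.FTTTT
..FT.T
...FTT
...TTT
.FTTTT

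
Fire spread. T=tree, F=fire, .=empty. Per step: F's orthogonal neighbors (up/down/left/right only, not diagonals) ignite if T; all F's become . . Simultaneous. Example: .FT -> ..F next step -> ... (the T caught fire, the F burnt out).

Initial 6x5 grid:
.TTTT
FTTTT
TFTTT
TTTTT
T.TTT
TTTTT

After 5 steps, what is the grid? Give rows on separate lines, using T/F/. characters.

Step 1: 4 trees catch fire, 2 burn out
  .TTTT
  .FTTT
  F.FTT
  TFTTT
  T.TTT
  TTTTT
Step 2: 5 trees catch fire, 4 burn out
  .FTTT
  ..FTT
  ...FT
  F.FTT
  T.TTT
  TTTTT
Step 3: 6 trees catch fire, 5 burn out
  ..FTT
  ...FT
  ....F
  ...FT
  F.FTT
  TTTTT
Step 4: 6 trees catch fire, 6 burn out
  ...FT
  ....F
  .....
  ....F
  ...FT
  FTFTT
Step 5: 4 trees catch fire, 6 burn out
  ....F
  .....
  .....
  .....
  ....F
  .F.FT

....F
.....
.....
.....
....F
.F.FT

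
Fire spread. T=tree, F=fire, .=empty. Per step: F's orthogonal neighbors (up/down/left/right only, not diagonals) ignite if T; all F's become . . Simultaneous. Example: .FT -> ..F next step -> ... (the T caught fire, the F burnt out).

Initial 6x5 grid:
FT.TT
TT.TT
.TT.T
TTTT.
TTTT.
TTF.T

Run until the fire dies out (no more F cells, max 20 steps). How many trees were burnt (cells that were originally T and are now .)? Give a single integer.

Step 1: +4 fires, +2 burnt (F count now 4)
Step 2: +5 fires, +4 burnt (F count now 5)
Step 3: +5 fires, +5 burnt (F count now 5)
Step 4: +1 fires, +5 burnt (F count now 1)
Step 5: +0 fires, +1 burnt (F count now 0)
Fire out after step 5
Initially T: 21, now '.': 24
Total burnt (originally-T cells now '.'): 15

Answer: 15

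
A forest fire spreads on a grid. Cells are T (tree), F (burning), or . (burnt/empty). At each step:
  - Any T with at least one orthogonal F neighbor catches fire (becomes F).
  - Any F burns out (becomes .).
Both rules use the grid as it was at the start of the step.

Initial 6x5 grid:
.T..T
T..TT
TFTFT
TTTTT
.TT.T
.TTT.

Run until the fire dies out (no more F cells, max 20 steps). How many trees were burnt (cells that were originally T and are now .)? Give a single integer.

Answer: 18

Derivation:
Step 1: +6 fires, +2 burnt (F count now 6)
Step 2: +6 fires, +6 burnt (F count now 6)
Step 3: +4 fires, +6 burnt (F count now 4)
Step 4: +1 fires, +4 burnt (F count now 1)
Step 5: +1 fires, +1 burnt (F count now 1)
Step 6: +0 fires, +1 burnt (F count now 0)
Fire out after step 6
Initially T: 19, now '.': 29
Total burnt (originally-T cells now '.'): 18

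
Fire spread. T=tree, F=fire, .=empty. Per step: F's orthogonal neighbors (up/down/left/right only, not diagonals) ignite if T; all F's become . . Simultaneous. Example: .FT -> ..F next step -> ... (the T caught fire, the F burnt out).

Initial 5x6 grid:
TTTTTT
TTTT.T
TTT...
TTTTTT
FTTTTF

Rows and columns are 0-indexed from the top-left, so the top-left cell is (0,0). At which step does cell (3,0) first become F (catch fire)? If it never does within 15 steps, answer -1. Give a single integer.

Step 1: cell (3,0)='F' (+4 fires, +2 burnt)
  -> target ignites at step 1
Step 2: cell (3,0)='.' (+5 fires, +4 burnt)
Step 3: cell (3,0)='.' (+4 fires, +5 burnt)
Step 4: cell (3,0)='.' (+3 fires, +4 burnt)
Step 5: cell (3,0)='.' (+2 fires, +3 burnt)
Step 6: cell (3,0)='.' (+2 fires, +2 burnt)
Step 7: cell (3,0)='.' (+1 fires, +2 burnt)
Step 8: cell (3,0)='.' (+1 fires, +1 burnt)
Step 9: cell (3,0)='.' (+1 fires, +1 burnt)
Step 10: cell (3,0)='.' (+1 fires, +1 burnt)
Step 11: cell (3,0)='.' (+0 fires, +1 burnt)
  fire out at step 11

1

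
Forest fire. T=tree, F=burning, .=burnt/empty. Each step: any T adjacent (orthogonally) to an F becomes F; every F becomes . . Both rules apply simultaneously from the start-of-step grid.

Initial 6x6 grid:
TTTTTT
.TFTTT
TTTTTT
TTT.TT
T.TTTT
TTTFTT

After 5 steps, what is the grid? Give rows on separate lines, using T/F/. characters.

Step 1: 7 trees catch fire, 2 burn out
  TTFTTT
  .F.FTT
  TTFTTT
  TTT.TT
  T.TFTT
  TTF.FT
Step 2: 10 trees catch fire, 7 burn out
  TF.FTT
  ....FT
  TF.FTT
  TTF.TT
  T.F.FT
  TF...F
Step 3: 9 trees catch fire, 10 burn out
  F...FT
  .....F
  F...FT
  TF..FT
  T....F
  F.....
Step 4: 5 trees catch fire, 9 burn out
  .....F
  ......
  .....F
  F....F
  F.....
  ......
Step 5: 0 trees catch fire, 5 burn out
  ......
  ......
  ......
  ......
  ......
  ......

......
......
......
......
......
......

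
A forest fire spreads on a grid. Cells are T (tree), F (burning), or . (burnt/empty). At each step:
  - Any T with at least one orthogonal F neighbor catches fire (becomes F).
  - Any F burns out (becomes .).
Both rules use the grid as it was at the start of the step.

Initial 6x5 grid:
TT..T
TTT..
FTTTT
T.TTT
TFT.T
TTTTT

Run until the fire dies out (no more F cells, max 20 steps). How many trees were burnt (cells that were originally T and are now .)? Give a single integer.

Answer: 21

Derivation:
Step 1: +6 fires, +2 burnt (F count now 6)
Step 2: +6 fires, +6 burnt (F count now 6)
Step 3: +5 fires, +6 burnt (F count now 5)
Step 4: +3 fires, +5 burnt (F count now 3)
Step 5: +1 fires, +3 burnt (F count now 1)
Step 6: +0 fires, +1 burnt (F count now 0)
Fire out after step 6
Initially T: 22, now '.': 29
Total burnt (originally-T cells now '.'): 21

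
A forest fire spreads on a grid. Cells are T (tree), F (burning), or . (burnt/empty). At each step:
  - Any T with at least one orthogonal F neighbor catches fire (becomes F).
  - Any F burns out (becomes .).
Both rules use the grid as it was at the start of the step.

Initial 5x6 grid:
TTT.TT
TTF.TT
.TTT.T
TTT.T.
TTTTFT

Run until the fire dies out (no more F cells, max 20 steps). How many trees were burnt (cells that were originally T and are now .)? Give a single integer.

Step 1: +6 fires, +2 burnt (F count now 6)
Step 2: +6 fires, +6 burnt (F count now 6)
Step 3: +3 fires, +6 burnt (F count now 3)
Step 4: +2 fires, +3 burnt (F count now 2)
Step 5: +0 fires, +2 burnt (F count now 0)
Fire out after step 5
Initially T: 22, now '.': 25
Total burnt (originally-T cells now '.'): 17

Answer: 17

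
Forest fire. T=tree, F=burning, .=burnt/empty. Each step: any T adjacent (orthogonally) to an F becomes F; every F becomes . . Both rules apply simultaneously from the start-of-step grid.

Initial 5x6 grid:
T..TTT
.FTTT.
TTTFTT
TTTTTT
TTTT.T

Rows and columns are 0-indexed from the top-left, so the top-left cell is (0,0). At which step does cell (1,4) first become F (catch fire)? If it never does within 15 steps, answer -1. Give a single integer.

Step 1: cell (1,4)='T' (+6 fires, +2 burnt)
Step 2: cell (1,4)='F' (+8 fires, +6 burnt)
  -> target ignites at step 2
Step 3: cell (1,4)='.' (+5 fires, +8 burnt)
Step 4: cell (1,4)='.' (+3 fires, +5 burnt)
Step 5: cell (1,4)='.' (+0 fires, +3 burnt)
  fire out at step 5

2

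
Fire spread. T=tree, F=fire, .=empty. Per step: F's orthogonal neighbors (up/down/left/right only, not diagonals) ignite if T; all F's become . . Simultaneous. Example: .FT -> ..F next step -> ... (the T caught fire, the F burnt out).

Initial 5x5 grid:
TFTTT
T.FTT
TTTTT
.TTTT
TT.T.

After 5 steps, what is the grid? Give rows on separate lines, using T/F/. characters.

Step 1: 4 trees catch fire, 2 burn out
  F.FTT
  T..FT
  TTFTT
  .TTTT
  TT.T.
Step 2: 6 trees catch fire, 4 burn out
  ...FT
  F...F
  TF.FT
  .TFTT
  TT.T.
Step 3: 5 trees catch fire, 6 burn out
  ....F
  .....
  F...F
  .F.FT
  TT.T.
Step 4: 3 trees catch fire, 5 burn out
  .....
  .....
  .....
  ....F
  TF.F.
Step 5: 1 trees catch fire, 3 burn out
  .....
  .....
  .....
  .....
  F....

.....
.....
.....
.....
F....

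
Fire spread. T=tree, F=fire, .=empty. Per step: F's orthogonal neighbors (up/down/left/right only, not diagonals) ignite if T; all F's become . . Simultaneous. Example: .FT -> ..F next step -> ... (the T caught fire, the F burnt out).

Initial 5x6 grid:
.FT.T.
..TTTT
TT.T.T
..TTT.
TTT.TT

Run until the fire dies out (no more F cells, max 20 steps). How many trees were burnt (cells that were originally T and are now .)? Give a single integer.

Step 1: +1 fires, +1 burnt (F count now 1)
Step 2: +1 fires, +1 burnt (F count now 1)
Step 3: +1 fires, +1 burnt (F count now 1)
Step 4: +2 fires, +1 burnt (F count now 2)
Step 5: +3 fires, +2 burnt (F count now 3)
Step 6: +3 fires, +3 burnt (F count now 3)
Step 7: +2 fires, +3 burnt (F count now 2)
Step 8: +2 fires, +2 burnt (F count now 2)
Step 9: +1 fires, +2 burnt (F count now 1)
Step 10: +0 fires, +1 burnt (F count now 0)
Fire out after step 10
Initially T: 18, now '.': 28
Total burnt (originally-T cells now '.'): 16

Answer: 16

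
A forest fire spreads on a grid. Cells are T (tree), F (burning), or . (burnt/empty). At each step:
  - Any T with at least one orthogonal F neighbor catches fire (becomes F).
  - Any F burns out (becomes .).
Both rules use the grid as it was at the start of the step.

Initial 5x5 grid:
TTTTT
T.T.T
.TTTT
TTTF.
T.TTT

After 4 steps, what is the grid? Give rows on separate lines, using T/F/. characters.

Step 1: 3 trees catch fire, 1 burn out
  TTTTT
  T.T.T
  .TTFT
  TTF..
  T.TFT
Step 2: 5 trees catch fire, 3 burn out
  TTTTT
  T.T.T
  .TF.F
  TF...
  T.F.F
Step 3: 4 trees catch fire, 5 burn out
  TTTTT
  T.F.F
  .F...
  F....
  T....
Step 4: 3 trees catch fire, 4 burn out
  TTFTF
  T....
  .....
  .....
  F....

TTFTF
T....
.....
.....
F....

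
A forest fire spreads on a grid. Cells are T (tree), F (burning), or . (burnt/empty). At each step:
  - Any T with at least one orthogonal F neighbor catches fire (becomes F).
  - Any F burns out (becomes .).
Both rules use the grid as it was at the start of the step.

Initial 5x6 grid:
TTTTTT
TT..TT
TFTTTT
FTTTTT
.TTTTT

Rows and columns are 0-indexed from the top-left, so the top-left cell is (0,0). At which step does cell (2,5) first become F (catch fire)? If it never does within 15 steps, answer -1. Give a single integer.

Step 1: cell (2,5)='T' (+4 fires, +2 burnt)
Step 2: cell (2,5)='T' (+5 fires, +4 burnt)
Step 3: cell (2,5)='T' (+5 fires, +5 burnt)
Step 4: cell (2,5)='F' (+5 fires, +5 burnt)
  -> target ignites at step 4
Step 5: cell (2,5)='.' (+4 fires, +5 burnt)
Step 6: cell (2,5)='.' (+2 fires, +4 burnt)
Step 7: cell (2,5)='.' (+0 fires, +2 burnt)
  fire out at step 7

4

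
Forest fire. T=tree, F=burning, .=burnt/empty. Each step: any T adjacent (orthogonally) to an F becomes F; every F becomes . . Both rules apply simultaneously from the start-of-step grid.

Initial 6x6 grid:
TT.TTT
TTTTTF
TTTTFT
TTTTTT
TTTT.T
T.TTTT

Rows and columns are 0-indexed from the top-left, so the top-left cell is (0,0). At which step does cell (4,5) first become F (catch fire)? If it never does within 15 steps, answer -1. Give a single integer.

Step 1: cell (4,5)='T' (+5 fires, +2 burnt)
Step 2: cell (4,5)='T' (+5 fires, +5 burnt)
Step 3: cell (4,5)='F' (+6 fires, +5 burnt)
  -> target ignites at step 3
Step 4: cell (4,5)='.' (+6 fires, +6 burnt)
Step 5: cell (4,5)='.' (+6 fires, +6 burnt)
Step 6: cell (4,5)='.' (+2 fires, +6 burnt)
Step 7: cell (4,5)='.' (+1 fires, +2 burnt)
Step 8: cell (4,5)='.' (+0 fires, +1 burnt)
  fire out at step 8

3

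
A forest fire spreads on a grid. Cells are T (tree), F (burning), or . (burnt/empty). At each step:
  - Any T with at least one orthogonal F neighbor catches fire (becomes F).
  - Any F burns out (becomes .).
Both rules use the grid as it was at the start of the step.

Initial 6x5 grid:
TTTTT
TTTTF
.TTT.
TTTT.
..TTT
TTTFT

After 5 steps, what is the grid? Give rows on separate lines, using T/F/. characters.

Step 1: 5 trees catch fire, 2 burn out
  TTTTF
  TTTF.
  .TTT.
  TTTT.
  ..TFT
  TTF.F
Step 2: 7 trees catch fire, 5 burn out
  TTTF.
  TTF..
  .TTF.
  TTTF.
  ..F.F
  TF...
Step 3: 5 trees catch fire, 7 burn out
  TTF..
  TF...
  .TF..
  TTF..
  .....
  F....
Step 4: 4 trees catch fire, 5 burn out
  TF...
  F....
  .F...
  TF...
  .....
  .....
Step 5: 2 trees catch fire, 4 burn out
  F....
  .....
  .....
  F....
  .....
  .....

F....
.....
.....
F....
.....
.....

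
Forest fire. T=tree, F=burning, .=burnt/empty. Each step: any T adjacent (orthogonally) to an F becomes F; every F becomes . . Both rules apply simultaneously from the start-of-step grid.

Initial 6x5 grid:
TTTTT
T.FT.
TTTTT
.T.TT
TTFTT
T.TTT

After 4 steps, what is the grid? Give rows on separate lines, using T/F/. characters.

Step 1: 6 trees catch fire, 2 burn out
  TTFTT
  T..F.
  TTFTT
  .T.TT
  TF.FT
  T.FTT
Step 2: 9 trees catch fire, 6 burn out
  TF.FT
  T....
  TF.FT
  .F.FT
  F...F
  T..FT
Step 3: 7 trees catch fire, 9 burn out
  F...F
  T....
  F...F
  ....F
  .....
  F...F
Step 4: 1 trees catch fire, 7 burn out
  .....
  F....
  .....
  .....
  .....
  .....

.....
F....
.....
.....
.....
.....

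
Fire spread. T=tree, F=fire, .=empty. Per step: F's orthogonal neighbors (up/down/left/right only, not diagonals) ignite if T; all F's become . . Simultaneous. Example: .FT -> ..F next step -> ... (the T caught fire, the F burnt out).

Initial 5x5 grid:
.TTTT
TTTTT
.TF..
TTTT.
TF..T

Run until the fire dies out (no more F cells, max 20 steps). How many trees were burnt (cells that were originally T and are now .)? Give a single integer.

Answer: 15

Derivation:
Step 1: +5 fires, +2 burnt (F count now 5)
Step 2: +5 fires, +5 burnt (F count now 5)
Step 3: +4 fires, +5 burnt (F count now 4)
Step 4: +1 fires, +4 burnt (F count now 1)
Step 5: +0 fires, +1 burnt (F count now 0)
Fire out after step 5
Initially T: 16, now '.': 24
Total burnt (originally-T cells now '.'): 15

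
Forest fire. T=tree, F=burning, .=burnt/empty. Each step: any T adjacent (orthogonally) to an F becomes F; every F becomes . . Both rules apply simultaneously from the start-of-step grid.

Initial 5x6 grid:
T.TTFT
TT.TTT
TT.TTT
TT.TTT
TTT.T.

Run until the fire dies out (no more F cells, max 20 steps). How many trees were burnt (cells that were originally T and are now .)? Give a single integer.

Step 1: +3 fires, +1 burnt (F count now 3)
Step 2: +4 fires, +3 burnt (F count now 4)
Step 3: +3 fires, +4 burnt (F count now 3)
Step 4: +3 fires, +3 burnt (F count now 3)
Step 5: +0 fires, +3 burnt (F count now 0)
Fire out after step 5
Initially T: 23, now '.': 20
Total burnt (originally-T cells now '.'): 13

Answer: 13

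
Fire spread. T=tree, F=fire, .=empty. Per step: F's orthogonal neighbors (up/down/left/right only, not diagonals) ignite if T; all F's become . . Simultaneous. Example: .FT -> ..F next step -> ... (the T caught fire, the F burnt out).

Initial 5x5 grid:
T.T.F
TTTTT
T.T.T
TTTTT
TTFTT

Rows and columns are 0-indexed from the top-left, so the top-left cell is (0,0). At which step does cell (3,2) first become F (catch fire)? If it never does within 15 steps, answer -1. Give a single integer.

Step 1: cell (3,2)='F' (+4 fires, +2 burnt)
  -> target ignites at step 1
Step 2: cell (3,2)='.' (+7 fires, +4 burnt)
Step 3: cell (3,2)='.' (+3 fires, +7 burnt)
Step 4: cell (3,2)='.' (+3 fires, +3 burnt)
Step 5: cell (3,2)='.' (+1 fires, +3 burnt)
Step 6: cell (3,2)='.' (+1 fires, +1 burnt)
Step 7: cell (3,2)='.' (+0 fires, +1 burnt)
  fire out at step 7

1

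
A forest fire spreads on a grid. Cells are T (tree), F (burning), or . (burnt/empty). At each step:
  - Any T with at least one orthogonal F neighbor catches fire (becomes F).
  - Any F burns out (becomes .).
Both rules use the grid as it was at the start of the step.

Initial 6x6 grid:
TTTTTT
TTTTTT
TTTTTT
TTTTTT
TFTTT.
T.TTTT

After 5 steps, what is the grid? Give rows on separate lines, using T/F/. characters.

Step 1: 3 trees catch fire, 1 burn out
  TTTTTT
  TTTTTT
  TTTTTT
  TFTTTT
  F.FTT.
  T.TTTT
Step 2: 6 trees catch fire, 3 burn out
  TTTTTT
  TTTTTT
  TFTTTT
  F.FTTT
  ...FT.
  F.FTTT
Step 3: 6 trees catch fire, 6 burn out
  TTTTTT
  TFTTTT
  F.FTTT
  ...FTT
  ....F.
  ...FTT
Step 4: 6 trees catch fire, 6 burn out
  TFTTTT
  F.FTTT
  ...FTT
  ....FT
  ......
  ....FT
Step 5: 6 trees catch fire, 6 burn out
  F.FTTT
  ...FTT
  ....FT
  .....F
  ......
  .....F

F.FTTT
...FTT
....FT
.....F
......
.....F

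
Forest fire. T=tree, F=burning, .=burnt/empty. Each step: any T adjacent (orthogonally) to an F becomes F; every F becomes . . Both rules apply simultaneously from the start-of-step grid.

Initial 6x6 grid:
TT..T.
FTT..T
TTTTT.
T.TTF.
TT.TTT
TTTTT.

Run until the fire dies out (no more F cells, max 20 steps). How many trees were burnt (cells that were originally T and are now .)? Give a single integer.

Step 1: +6 fires, +2 burnt (F count now 6)
Step 2: +9 fires, +6 burnt (F count now 9)
Step 3: +3 fires, +9 burnt (F count now 3)
Step 4: +3 fires, +3 burnt (F count now 3)
Step 5: +1 fires, +3 burnt (F count now 1)
Step 6: +0 fires, +1 burnt (F count now 0)
Fire out after step 6
Initially T: 24, now '.': 34
Total burnt (originally-T cells now '.'): 22

Answer: 22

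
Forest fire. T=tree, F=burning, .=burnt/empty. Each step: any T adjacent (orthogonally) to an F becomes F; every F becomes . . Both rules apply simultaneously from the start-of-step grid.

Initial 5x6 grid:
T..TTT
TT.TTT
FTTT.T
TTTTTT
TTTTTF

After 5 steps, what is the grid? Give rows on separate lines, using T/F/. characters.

Step 1: 5 trees catch fire, 2 burn out
  T..TTT
  FT.TTT
  .FTT.T
  FTTTTF
  TTTTF.
Step 2: 8 trees catch fire, 5 burn out
  F..TTT
  .F.TTT
  ..FT.F
  .FTTF.
  FTTF..
Step 3: 6 trees catch fire, 8 burn out
  ...TTT
  ...TTF
  ...F..
  ..FF..
  .FF...
Step 4: 3 trees catch fire, 6 burn out
  ...TTF
  ...FF.
  ......
  ......
  ......
Step 5: 2 trees catch fire, 3 burn out
  ...FF.
  ......
  ......
  ......
  ......

...FF.
......
......
......
......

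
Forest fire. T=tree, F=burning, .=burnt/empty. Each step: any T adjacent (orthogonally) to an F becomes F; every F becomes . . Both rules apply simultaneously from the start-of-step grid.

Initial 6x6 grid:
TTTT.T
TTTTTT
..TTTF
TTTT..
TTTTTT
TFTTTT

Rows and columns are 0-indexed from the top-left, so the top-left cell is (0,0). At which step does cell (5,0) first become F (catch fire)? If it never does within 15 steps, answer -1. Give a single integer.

Step 1: cell (5,0)='F' (+5 fires, +2 burnt)
  -> target ignites at step 1
Step 2: cell (5,0)='.' (+7 fires, +5 burnt)
Step 3: cell (5,0)='.' (+7 fires, +7 burnt)
Step 4: cell (5,0)='.' (+4 fires, +7 burnt)
Step 5: cell (5,0)='.' (+3 fires, +4 burnt)
Step 6: cell (5,0)='.' (+2 fires, +3 burnt)
Step 7: cell (5,0)='.' (+1 fires, +2 burnt)
Step 8: cell (5,0)='.' (+0 fires, +1 burnt)
  fire out at step 8

1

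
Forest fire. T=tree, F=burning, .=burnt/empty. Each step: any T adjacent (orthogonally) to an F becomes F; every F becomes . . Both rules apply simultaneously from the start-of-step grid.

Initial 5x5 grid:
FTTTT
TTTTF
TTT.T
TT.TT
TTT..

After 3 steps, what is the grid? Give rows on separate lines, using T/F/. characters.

Step 1: 5 trees catch fire, 2 burn out
  .FTTF
  FTTF.
  TTT.F
  TT.TT
  TTT..
Step 2: 6 trees catch fire, 5 burn out
  ..FF.
  .FF..
  FTT..
  TT.TF
  TTT..
Step 3: 4 trees catch fire, 6 burn out
  .....
  .....
  .FF..
  FT.F.
  TTT..

.....
.....
.FF..
FT.F.
TTT..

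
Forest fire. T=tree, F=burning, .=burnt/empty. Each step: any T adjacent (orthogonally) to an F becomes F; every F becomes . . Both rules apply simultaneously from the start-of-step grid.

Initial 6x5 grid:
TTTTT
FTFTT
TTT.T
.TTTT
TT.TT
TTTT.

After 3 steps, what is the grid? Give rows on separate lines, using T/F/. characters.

Step 1: 6 trees catch fire, 2 burn out
  FTFTT
  .F.FT
  FTF.T
  .TTTT
  TT.TT
  TTTT.
Step 2: 5 trees catch fire, 6 burn out
  .F.FT
  ....F
  .F..T
  .TFTT
  TT.TT
  TTTT.
Step 3: 4 trees catch fire, 5 burn out
  ....F
  .....
  ....F
  .F.FT
  TT.TT
  TTTT.

....F
.....
....F
.F.FT
TT.TT
TTTT.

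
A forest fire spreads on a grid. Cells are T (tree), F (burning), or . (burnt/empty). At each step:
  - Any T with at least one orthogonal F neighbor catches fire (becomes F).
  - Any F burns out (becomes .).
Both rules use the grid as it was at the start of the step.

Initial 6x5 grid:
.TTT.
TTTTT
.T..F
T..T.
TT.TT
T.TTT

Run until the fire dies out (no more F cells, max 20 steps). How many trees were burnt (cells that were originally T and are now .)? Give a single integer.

Step 1: +1 fires, +1 burnt (F count now 1)
Step 2: +1 fires, +1 burnt (F count now 1)
Step 3: +2 fires, +1 burnt (F count now 2)
Step 4: +2 fires, +2 burnt (F count now 2)
Step 5: +3 fires, +2 burnt (F count now 3)
Step 6: +0 fires, +3 burnt (F count now 0)
Fire out after step 6
Initially T: 19, now '.': 20
Total burnt (originally-T cells now '.'): 9

Answer: 9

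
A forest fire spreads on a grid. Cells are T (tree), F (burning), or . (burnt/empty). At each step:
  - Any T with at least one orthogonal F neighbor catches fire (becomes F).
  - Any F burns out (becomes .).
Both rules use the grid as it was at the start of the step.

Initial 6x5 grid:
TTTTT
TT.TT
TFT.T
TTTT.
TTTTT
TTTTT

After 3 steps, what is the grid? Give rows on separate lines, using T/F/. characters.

Step 1: 4 trees catch fire, 1 burn out
  TTTTT
  TF.TT
  F.F.T
  TFTT.
  TTTTT
  TTTTT
Step 2: 5 trees catch fire, 4 burn out
  TFTTT
  F..TT
  ....T
  F.FT.
  TFTTT
  TTTTT
Step 3: 6 trees catch fire, 5 burn out
  F.FTT
  ...TT
  ....T
  ...F.
  F.FTT
  TFTTT

F.FTT
...TT
....T
...F.
F.FTT
TFTTT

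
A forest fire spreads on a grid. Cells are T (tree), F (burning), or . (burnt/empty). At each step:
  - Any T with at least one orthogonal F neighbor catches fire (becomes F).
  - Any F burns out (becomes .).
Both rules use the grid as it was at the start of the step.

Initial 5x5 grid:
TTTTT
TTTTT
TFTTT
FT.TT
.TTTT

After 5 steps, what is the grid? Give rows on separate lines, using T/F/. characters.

Step 1: 4 trees catch fire, 2 burn out
  TTTTT
  TFTTT
  F.FTT
  .F.TT
  .TTTT
Step 2: 5 trees catch fire, 4 burn out
  TFTTT
  F.FTT
  ...FT
  ...TT
  .FTTT
Step 3: 6 trees catch fire, 5 burn out
  F.FTT
  ...FT
  ....F
  ...FT
  ..FTT
Step 4: 4 trees catch fire, 6 burn out
  ...FT
  ....F
  .....
  ....F
  ...FT
Step 5: 2 trees catch fire, 4 burn out
  ....F
  .....
  .....
  .....
  ....F

....F
.....
.....
.....
....F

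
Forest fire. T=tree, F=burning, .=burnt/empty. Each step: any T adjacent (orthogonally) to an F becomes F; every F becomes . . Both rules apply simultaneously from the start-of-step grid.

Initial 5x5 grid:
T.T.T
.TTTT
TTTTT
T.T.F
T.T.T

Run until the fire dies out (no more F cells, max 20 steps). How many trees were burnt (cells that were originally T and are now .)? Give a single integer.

Answer: 16

Derivation:
Step 1: +2 fires, +1 burnt (F count now 2)
Step 2: +2 fires, +2 burnt (F count now 2)
Step 3: +3 fires, +2 burnt (F count now 3)
Step 4: +3 fires, +3 burnt (F count now 3)
Step 5: +4 fires, +3 burnt (F count now 4)
Step 6: +1 fires, +4 burnt (F count now 1)
Step 7: +1 fires, +1 burnt (F count now 1)
Step 8: +0 fires, +1 burnt (F count now 0)
Fire out after step 8
Initially T: 17, now '.': 24
Total burnt (originally-T cells now '.'): 16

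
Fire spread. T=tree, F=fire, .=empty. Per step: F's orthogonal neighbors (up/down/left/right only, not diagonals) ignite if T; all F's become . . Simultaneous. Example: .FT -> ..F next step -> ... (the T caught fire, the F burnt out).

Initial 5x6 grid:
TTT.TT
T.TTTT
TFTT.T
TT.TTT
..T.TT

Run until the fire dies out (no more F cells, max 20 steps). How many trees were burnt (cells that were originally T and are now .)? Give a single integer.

Answer: 21

Derivation:
Step 1: +3 fires, +1 burnt (F count now 3)
Step 2: +4 fires, +3 burnt (F count now 4)
Step 3: +4 fires, +4 burnt (F count now 4)
Step 4: +3 fires, +4 burnt (F count now 3)
Step 5: +4 fires, +3 burnt (F count now 4)
Step 6: +3 fires, +4 burnt (F count now 3)
Step 7: +0 fires, +3 burnt (F count now 0)
Fire out after step 7
Initially T: 22, now '.': 29
Total burnt (originally-T cells now '.'): 21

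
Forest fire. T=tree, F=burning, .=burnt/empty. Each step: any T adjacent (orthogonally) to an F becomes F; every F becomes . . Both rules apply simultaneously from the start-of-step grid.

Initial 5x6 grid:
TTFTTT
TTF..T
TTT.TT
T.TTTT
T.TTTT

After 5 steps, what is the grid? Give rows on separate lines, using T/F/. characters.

Step 1: 4 trees catch fire, 2 burn out
  TF.FTT
  TF...T
  TTF.TT
  T.TTTT
  T.TTTT
Step 2: 5 trees catch fire, 4 burn out
  F...FT
  F....T
  TF..TT
  T.FTTT
  T.TTTT
Step 3: 4 trees catch fire, 5 burn out
  .....F
  .....T
  F...TT
  T..FTT
  T.FTTT
Step 4: 4 trees catch fire, 4 burn out
  ......
  .....F
  ....TT
  F...FT
  T..FTT
Step 5: 5 trees catch fire, 4 burn out
  ......
  ......
  ....FF
  .....F
  F...FT

......
......
....FF
.....F
F...FT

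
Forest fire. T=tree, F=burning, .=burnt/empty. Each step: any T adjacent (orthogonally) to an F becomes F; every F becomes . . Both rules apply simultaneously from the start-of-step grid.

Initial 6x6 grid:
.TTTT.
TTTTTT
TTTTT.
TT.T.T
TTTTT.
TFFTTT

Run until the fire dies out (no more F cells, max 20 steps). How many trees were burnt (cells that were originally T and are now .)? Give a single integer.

Answer: 27

Derivation:
Step 1: +4 fires, +2 burnt (F count now 4)
Step 2: +4 fires, +4 burnt (F count now 4)
Step 3: +5 fires, +4 burnt (F count now 5)
Step 4: +4 fires, +5 burnt (F count now 4)
Step 5: +5 fires, +4 burnt (F count now 5)
Step 6: +3 fires, +5 burnt (F count now 3)
Step 7: +2 fires, +3 burnt (F count now 2)
Step 8: +0 fires, +2 burnt (F count now 0)
Fire out after step 8
Initially T: 28, now '.': 35
Total burnt (originally-T cells now '.'): 27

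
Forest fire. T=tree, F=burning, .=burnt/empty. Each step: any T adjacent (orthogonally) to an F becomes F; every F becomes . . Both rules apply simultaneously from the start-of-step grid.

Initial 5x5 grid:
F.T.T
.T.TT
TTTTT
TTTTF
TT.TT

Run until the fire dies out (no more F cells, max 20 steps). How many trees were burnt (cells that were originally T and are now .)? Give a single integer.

Step 1: +3 fires, +2 burnt (F count now 3)
Step 2: +4 fires, +3 burnt (F count now 4)
Step 3: +4 fires, +4 burnt (F count now 4)
Step 4: +3 fires, +4 burnt (F count now 3)
Step 5: +3 fires, +3 burnt (F count now 3)
Step 6: +0 fires, +3 burnt (F count now 0)
Fire out after step 6
Initially T: 18, now '.': 24
Total burnt (originally-T cells now '.'): 17

Answer: 17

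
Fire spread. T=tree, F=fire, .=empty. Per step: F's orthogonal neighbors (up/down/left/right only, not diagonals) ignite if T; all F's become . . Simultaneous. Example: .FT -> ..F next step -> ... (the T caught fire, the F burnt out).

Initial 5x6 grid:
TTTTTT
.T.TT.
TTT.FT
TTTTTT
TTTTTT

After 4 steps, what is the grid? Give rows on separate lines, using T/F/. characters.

Step 1: 3 trees catch fire, 1 burn out
  TTTTTT
  .T.TF.
  TTT..F
  TTTTFT
  TTTTTT
Step 2: 5 trees catch fire, 3 burn out
  TTTTFT
  .T.F..
  TTT...
  TTTF.F
  TTTTFT
Step 3: 5 trees catch fire, 5 burn out
  TTTF.F
  .T....
  TTT...
  TTF...
  TTTF.F
Step 4: 4 trees catch fire, 5 burn out
  TTF...
  .T....
  TTF...
  TF....
  TTF...

TTF...
.T....
TTF...
TF....
TTF...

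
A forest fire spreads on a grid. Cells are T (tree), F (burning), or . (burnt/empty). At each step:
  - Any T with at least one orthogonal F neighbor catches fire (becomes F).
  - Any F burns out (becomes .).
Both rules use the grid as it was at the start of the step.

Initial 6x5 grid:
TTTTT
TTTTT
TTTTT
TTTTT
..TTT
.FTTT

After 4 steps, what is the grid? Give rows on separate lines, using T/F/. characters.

Step 1: 1 trees catch fire, 1 burn out
  TTTTT
  TTTTT
  TTTTT
  TTTTT
  ..TTT
  ..FTT
Step 2: 2 trees catch fire, 1 burn out
  TTTTT
  TTTTT
  TTTTT
  TTTTT
  ..FTT
  ...FT
Step 3: 3 trees catch fire, 2 burn out
  TTTTT
  TTTTT
  TTTTT
  TTFTT
  ...FT
  ....F
Step 4: 4 trees catch fire, 3 burn out
  TTTTT
  TTTTT
  TTFTT
  TF.FT
  ....F
  .....

TTTTT
TTTTT
TTFTT
TF.FT
....F
.....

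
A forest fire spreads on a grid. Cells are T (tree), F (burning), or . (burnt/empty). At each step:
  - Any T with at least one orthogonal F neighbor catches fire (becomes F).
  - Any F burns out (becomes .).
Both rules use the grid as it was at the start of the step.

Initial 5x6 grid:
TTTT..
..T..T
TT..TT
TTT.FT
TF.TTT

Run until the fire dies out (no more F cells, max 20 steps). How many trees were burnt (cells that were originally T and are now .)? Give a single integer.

Answer: 13

Derivation:
Step 1: +5 fires, +2 burnt (F count now 5)
Step 2: +6 fires, +5 burnt (F count now 6)
Step 3: +2 fires, +6 burnt (F count now 2)
Step 4: +0 fires, +2 burnt (F count now 0)
Fire out after step 4
Initially T: 18, now '.': 25
Total burnt (originally-T cells now '.'): 13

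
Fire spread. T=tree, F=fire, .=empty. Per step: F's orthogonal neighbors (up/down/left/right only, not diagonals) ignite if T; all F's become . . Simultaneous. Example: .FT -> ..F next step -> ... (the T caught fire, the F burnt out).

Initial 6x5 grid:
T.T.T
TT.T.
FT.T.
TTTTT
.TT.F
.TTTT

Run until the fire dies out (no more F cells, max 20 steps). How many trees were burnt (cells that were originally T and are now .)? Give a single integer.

Answer: 17

Derivation:
Step 1: +5 fires, +2 burnt (F count now 5)
Step 2: +5 fires, +5 burnt (F count now 5)
Step 3: +4 fires, +5 burnt (F count now 4)
Step 4: +3 fires, +4 burnt (F count now 3)
Step 5: +0 fires, +3 burnt (F count now 0)
Fire out after step 5
Initially T: 19, now '.': 28
Total burnt (originally-T cells now '.'): 17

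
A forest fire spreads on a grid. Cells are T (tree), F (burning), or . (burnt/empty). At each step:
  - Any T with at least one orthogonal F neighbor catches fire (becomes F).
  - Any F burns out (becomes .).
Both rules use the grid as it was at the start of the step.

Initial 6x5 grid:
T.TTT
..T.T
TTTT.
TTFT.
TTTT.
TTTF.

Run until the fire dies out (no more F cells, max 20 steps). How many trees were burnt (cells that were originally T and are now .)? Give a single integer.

Step 1: +6 fires, +2 burnt (F count now 6)
Step 2: +6 fires, +6 burnt (F count now 6)
Step 3: +4 fires, +6 burnt (F count now 4)
Step 4: +1 fires, +4 burnt (F count now 1)
Step 5: +1 fires, +1 burnt (F count now 1)
Step 6: +1 fires, +1 burnt (F count now 1)
Step 7: +0 fires, +1 burnt (F count now 0)
Fire out after step 7
Initially T: 20, now '.': 29
Total burnt (originally-T cells now '.'): 19

Answer: 19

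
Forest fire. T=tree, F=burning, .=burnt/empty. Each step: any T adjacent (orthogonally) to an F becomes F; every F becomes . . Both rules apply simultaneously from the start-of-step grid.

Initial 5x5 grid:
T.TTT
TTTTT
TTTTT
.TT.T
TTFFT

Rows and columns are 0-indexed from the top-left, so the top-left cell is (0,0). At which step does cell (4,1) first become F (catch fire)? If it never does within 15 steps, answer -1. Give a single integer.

Step 1: cell (4,1)='F' (+3 fires, +2 burnt)
  -> target ignites at step 1
Step 2: cell (4,1)='.' (+4 fires, +3 burnt)
Step 3: cell (4,1)='.' (+4 fires, +4 burnt)
Step 4: cell (4,1)='.' (+5 fires, +4 burnt)
Step 5: cell (4,1)='.' (+3 fires, +5 burnt)
Step 6: cell (4,1)='.' (+1 fires, +3 burnt)
Step 7: cell (4,1)='.' (+0 fires, +1 burnt)
  fire out at step 7

1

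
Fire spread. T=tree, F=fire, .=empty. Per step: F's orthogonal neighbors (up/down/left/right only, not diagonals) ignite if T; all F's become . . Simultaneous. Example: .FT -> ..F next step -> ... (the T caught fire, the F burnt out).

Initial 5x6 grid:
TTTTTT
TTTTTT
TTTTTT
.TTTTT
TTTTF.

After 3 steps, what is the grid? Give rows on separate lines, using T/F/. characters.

Step 1: 2 trees catch fire, 1 burn out
  TTTTTT
  TTTTTT
  TTTTTT
  .TTTFT
  TTTF..
Step 2: 4 trees catch fire, 2 burn out
  TTTTTT
  TTTTTT
  TTTTFT
  .TTF.F
  TTF...
Step 3: 5 trees catch fire, 4 burn out
  TTTTTT
  TTTTFT
  TTTF.F
  .TF...
  TF....

TTTTTT
TTTTFT
TTTF.F
.TF...
TF....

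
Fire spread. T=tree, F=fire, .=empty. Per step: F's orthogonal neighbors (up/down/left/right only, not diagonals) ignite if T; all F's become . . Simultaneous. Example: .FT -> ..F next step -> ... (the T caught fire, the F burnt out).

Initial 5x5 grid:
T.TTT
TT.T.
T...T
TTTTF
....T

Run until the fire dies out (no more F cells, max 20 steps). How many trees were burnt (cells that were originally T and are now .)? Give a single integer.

Answer: 10

Derivation:
Step 1: +3 fires, +1 burnt (F count now 3)
Step 2: +1 fires, +3 burnt (F count now 1)
Step 3: +1 fires, +1 burnt (F count now 1)
Step 4: +1 fires, +1 burnt (F count now 1)
Step 5: +1 fires, +1 burnt (F count now 1)
Step 6: +1 fires, +1 burnt (F count now 1)
Step 7: +2 fires, +1 burnt (F count now 2)
Step 8: +0 fires, +2 burnt (F count now 0)
Fire out after step 8
Initially T: 14, now '.': 21
Total burnt (originally-T cells now '.'): 10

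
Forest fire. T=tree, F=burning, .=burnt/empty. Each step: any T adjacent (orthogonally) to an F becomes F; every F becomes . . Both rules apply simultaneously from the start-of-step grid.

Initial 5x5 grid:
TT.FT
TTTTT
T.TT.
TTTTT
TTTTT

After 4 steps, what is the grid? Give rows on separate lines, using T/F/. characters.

Step 1: 2 trees catch fire, 1 burn out
  TT..F
  TTTFT
  T.TT.
  TTTTT
  TTTTT
Step 2: 3 trees catch fire, 2 burn out
  TT...
  TTF.F
  T.TF.
  TTTTT
  TTTTT
Step 3: 3 trees catch fire, 3 burn out
  TT...
  TF...
  T.F..
  TTTFT
  TTTTT
Step 4: 5 trees catch fire, 3 burn out
  TF...
  F....
  T....
  TTF.F
  TTTFT

TF...
F....
T....
TTF.F
TTTFT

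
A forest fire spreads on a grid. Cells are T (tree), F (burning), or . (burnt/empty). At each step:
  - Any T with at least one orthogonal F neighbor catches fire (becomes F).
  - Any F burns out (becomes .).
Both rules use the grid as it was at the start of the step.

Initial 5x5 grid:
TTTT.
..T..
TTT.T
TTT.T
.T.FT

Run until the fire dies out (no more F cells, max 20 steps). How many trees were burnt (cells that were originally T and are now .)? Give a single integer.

Step 1: +1 fires, +1 burnt (F count now 1)
Step 2: +1 fires, +1 burnt (F count now 1)
Step 3: +1 fires, +1 burnt (F count now 1)
Step 4: +0 fires, +1 burnt (F count now 0)
Fire out after step 4
Initially T: 15, now '.': 13
Total burnt (originally-T cells now '.'): 3

Answer: 3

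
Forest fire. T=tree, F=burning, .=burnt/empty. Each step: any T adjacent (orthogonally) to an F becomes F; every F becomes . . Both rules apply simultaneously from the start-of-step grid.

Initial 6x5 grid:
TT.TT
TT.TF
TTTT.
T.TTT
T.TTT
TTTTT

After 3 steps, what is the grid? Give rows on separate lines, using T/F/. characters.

Step 1: 2 trees catch fire, 1 burn out
  TT.TF
  TT.F.
  TTTT.
  T.TTT
  T.TTT
  TTTTT
Step 2: 2 trees catch fire, 2 burn out
  TT.F.
  TT...
  TTTF.
  T.TTT
  T.TTT
  TTTTT
Step 3: 2 trees catch fire, 2 burn out
  TT...
  TT...
  TTF..
  T.TFT
  T.TTT
  TTTTT

TT...
TT...
TTF..
T.TFT
T.TTT
TTTTT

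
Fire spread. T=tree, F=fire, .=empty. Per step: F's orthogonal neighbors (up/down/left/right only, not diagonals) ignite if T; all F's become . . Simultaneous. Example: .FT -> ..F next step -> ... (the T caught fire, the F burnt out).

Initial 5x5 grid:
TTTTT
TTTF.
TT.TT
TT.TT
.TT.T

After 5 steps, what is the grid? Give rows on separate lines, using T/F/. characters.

Step 1: 3 trees catch fire, 1 burn out
  TTTFT
  TTF..
  TT.FT
  TT.TT
  .TT.T
Step 2: 5 trees catch fire, 3 burn out
  TTF.F
  TF...
  TT..F
  TT.FT
  .TT.T
Step 3: 4 trees catch fire, 5 burn out
  TF...
  F....
  TF...
  TT..F
  .TT.T
Step 4: 4 trees catch fire, 4 burn out
  F....
  .....
  F....
  TF...
  .TT.F
Step 5: 2 trees catch fire, 4 burn out
  .....
  .....
  .....
  F....
  .FT..

.....
.....
.....
F....
.FT..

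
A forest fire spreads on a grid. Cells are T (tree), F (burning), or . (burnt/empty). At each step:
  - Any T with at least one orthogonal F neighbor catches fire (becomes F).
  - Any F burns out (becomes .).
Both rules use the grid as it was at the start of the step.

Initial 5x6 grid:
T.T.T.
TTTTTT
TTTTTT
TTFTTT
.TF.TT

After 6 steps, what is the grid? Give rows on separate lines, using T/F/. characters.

Step 1: 4 trees catch fire, 2 burn out
  T.T.T.
  TTTTTT
  TTFTTT
  TF.FTT
  .F..TT
Step 2: 5 trees catch fire, 4 burn out
  T.T.T.
  TTFTTT
  TF.FTT
  F...FT
  ....TT
Step 3: 7 trees catch fire, 5 burn out
  T.F.T.
  TF.FTT
  F...FT
  .....F
  ....FT
Step 4: 4 trees catch fire, 7 burn out
  T...T.
  F...FT
  .....F
  ......
  .....F
Step 5: 3 trees catch fire, 4 burn out
  F...F.
  .....F
  ......
  ......
  ......
Step 6: 0 trees catch fire, 3 burn out
  ......
  ......
  ......
  ......
  ......

......
......
......
......
......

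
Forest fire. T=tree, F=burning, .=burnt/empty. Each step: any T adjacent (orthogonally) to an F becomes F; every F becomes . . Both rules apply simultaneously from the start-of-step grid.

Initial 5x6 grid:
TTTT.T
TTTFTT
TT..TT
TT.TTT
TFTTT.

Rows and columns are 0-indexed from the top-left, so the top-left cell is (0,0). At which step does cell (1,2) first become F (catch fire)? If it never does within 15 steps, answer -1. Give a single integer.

Step 1: cell (1,2)='F' (+6 fires, +2 burnt)
  -> target ignites at step 1
Step 2: cell (1,2)='.' (+7 fires, +6 burnt)
Step 3: cell (1,2)='.' (+8 fires, +7 burnt)
Step 4: cell (1,2)='.' (+2 fires, +8 burnt)
Step 5: cell (1,2)='.' (+0 fires, +2 burnt)
  fire out at step 5

1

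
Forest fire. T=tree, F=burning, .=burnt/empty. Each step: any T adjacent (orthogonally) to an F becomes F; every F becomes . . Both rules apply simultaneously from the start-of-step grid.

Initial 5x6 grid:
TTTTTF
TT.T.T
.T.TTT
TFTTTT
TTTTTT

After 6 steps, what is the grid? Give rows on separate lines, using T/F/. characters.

Step 1: 6 trees catch fire, 2 burn out
  TTTTF.
  TT.T.F
  .F.TTT
  F.FTTT
  TFTTTT
Step 2: 6 trees catch fire, 6 burn out
  TTTF..
  TF.T..
  ...TTF
  ...FTT
  F.FTTT
Step 3: 9 trees catch fire, 6 burn out
  TFF...
  F..F..
  ...FF.
  ....FF
  ...FTT
Step 4: 3 trees catch fire, 9 burn out
  F.....
  ......
  ......
  ......
  ....FF
Step 5: 0 trees catch fire, 3 burn out
  ......
  ......
  ......
  ......
  ......
Step 6: 0 trees catch fire, 0 burn out
  ......
  ......
  ......
  ......
  ......

......
......
......
......
......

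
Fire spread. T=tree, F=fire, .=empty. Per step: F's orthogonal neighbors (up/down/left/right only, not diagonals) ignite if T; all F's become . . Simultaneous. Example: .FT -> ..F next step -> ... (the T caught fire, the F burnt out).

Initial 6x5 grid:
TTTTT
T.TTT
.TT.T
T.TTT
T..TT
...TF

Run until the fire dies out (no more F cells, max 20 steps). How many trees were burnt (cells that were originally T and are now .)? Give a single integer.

Answer: 18

Derivation:
Step 1: +2 fires, +1 burnt (F count now 2)
Step 2: +2 fires, +2 burnt (F count now 2)
Step 3: +2 fires, +2 burnt (F count now 2)
Step 4: +2 fires, +2 burnt (F count now 2)
Step 5: +3 fires, +2 burnt (F count now 3)
Step 6: +3 fires, +3 burnt (F count now 3)
Step 7: +1 fires, +3 burnt (F count now 1)
Step 8: +1 fires, +1 burnt (F count now 1)
Step 9: +1 fires, +1 burnt (F count now 1)
Step 10: +1 fires, +1 burnt (F count now 1)
Step 11: +0 fires, +1 burnt (F count now 0)
Fire out after step 11
Initially T: 20, now '.': 28
Total burnt (originally-T cells now '.'): 18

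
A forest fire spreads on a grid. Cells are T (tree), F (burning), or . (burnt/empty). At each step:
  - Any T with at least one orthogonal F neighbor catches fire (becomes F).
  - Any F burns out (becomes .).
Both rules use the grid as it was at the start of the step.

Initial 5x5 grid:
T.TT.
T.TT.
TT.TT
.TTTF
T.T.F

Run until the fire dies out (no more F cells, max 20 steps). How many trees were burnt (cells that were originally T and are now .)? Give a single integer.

Answer: 14

Derivation:
Step 1: +2 fires, +2 burnt (F count now 2)
Step 2: +2 fires, +2 burnt (F count now 2)
Step 3: +3 fires, +2 burnt (F count now 3)
Step 4: +3 fires, +3 burnt (F count now 3)
Step 5: +2 fires, +3 burnt (F count now 2)
Step 6: +1 fires, +2 burnt (F count now 1)
Step 7: +1 fires, +1 burnt (F count now 1)
Step 8: +0 fires, +1 burnt (F count now 0)
Fire out after step 8
Initially T: 15, now '.': 24
Total burnt (originally-T cells now '.'): 14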